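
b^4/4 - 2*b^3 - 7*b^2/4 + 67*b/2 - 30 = (b/4 + 1)*(b - 6)*(b - 5)*(b - 1)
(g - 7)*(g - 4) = g^2 - 11*g + 28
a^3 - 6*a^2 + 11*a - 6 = (a - 3)*(a - 2)*(a - 1)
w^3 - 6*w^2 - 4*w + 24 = (w - 6)*(w - 2)*(w + 2)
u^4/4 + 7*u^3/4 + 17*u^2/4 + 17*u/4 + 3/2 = (u/2 + 1/2)*(u/2 + 1)*(u + 1)*(u + 3)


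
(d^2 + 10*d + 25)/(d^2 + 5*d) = (d + 5)/d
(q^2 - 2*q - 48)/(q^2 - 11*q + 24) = (q + 6)/(q - 3)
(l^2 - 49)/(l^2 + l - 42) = (l - 7)/(l - 6)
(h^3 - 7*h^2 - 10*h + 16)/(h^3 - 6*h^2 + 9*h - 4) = (h^2 - 6*h - 16)/(h^2 - 5*h + 4)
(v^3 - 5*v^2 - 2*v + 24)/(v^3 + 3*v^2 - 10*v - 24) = (v - 4)/(v + 4)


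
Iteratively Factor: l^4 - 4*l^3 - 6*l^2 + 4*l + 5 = (l + 1)*(l^3 - 5*l^2 - l + 5) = (l - 5)*(l + 1)*(l^2 - 1) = (l - 5)*(l + 1)^2*(l - 1)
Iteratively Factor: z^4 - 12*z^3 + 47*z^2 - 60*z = (z)*(z^3 - 12*z^2 + 47*z - 60) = z*(z - 3)*(z^2 - 9*z + 20) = z*(z - 5)*(z - 3)*(z - 4)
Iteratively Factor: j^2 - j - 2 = (j - 2)*(j + 1)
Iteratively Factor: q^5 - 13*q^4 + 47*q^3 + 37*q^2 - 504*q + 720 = (q - 5)*(q^4 - 8*q^3 + 7*q^2 + 72*q - 144) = (q - 5)*(q - 4)*(q^3 - 4*q^2 - 9*q + 36) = (q - 5)*(q - 4)*(q + 3)*(q^2 - 7*q + 12) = (q - 5)*(q - 4)^2*(q + 3)*(q - 3)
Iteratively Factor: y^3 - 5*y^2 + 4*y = (y - 1)*(y^2 - 4*y) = (y - 4)*(y - 1)*(y)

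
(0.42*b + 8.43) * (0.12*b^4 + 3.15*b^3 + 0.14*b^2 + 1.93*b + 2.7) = 0.0504*b^5 + 2.3346*b^4 + 26.6133*b^3 + 1.9908*b^2 + 17.4039*b + 22.761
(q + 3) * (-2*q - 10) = -2*q^2 - 16*q - 30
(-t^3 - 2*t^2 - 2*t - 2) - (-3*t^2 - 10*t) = -t^3 + t^2 + 8*t - 2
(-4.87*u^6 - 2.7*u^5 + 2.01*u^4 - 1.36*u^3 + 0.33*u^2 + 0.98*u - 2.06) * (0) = 0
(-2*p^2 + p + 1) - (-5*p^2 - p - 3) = 3*p^2 + 2*p + 4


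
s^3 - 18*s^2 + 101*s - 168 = (s - 8)*(s - 7)*(s - 3)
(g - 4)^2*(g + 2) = g^3 - 6*g^2 + 32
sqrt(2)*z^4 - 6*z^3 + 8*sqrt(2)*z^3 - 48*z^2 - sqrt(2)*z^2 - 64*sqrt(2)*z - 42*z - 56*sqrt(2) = (z + 7)*(z - 4*sqrt(2))*(z + sqrt(2))*(sqrt(2)*z + sqrt(2))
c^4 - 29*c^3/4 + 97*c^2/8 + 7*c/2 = c*(c - 4)*(c - 7/2)*(c + 1/4)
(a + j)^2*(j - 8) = a^2*j - 8*a^2 + 2*a*j^2 - 16*a*j + j^3 - 8*j^2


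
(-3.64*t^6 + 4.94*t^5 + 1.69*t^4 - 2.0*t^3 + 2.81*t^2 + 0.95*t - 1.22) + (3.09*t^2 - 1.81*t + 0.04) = -3.64*t^6 + 4.94*t^5 + 1.69*t^4 - 2.0*t^3 + 5.9*t^2 - 0.86*t - 1.18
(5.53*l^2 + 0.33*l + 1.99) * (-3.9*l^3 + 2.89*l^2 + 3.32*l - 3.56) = -21.567*l^5 + 14.6947*l^4 + 11.5523*l^3 - 12.8401*l^2 + 5.432*l - 7.0844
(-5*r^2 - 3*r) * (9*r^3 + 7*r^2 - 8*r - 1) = -45*r^5 - 62*r^4 + 19*r^3 + 29*r^2 + 3*r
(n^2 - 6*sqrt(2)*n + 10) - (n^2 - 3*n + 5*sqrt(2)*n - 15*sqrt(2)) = -11*sqrt(2)*n + 3*n + 10 + 15*sqrt(2)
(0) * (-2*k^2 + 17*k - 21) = 0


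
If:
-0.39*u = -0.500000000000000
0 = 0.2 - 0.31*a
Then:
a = 0.65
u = 1.28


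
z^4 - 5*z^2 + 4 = (z - 2)*(z - 1)*(z + 1)*(z + 2)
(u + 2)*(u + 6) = u^2 + 8*u + 12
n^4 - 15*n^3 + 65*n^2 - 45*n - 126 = (n - 7)*(n - 6)*(n - 3)*(n + 1)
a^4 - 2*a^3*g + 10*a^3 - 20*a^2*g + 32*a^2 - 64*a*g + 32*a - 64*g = (a + 2)*(a + 4)^2*(a - 2*g)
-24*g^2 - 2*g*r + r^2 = (-6*g + r)*(4*g + r)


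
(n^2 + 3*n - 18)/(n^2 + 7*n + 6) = (n - 3)/(n + 1)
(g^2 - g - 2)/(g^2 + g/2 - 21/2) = 2*(g^2 - g - 2)/(2*g^2 + g - 21)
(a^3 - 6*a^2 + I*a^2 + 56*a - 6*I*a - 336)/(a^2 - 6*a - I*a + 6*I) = (a^2 + I*a + 56)/(a - I)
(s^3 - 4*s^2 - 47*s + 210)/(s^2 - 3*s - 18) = (s^2 + 2*s - 35)/(s + 3)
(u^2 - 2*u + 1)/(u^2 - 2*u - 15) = (-u^2 + 2*u - 1)/(-u^2 + 2*u + 15)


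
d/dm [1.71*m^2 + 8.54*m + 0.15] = 3.42*m + 8.54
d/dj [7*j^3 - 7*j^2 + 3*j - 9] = 21*j^2 - 14*j + 3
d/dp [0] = 0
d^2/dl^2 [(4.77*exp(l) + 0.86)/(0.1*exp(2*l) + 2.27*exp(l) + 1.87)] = (0.0477*exp(4*l) - 1.04839*exp(3*l) - 4.76628000000001*exp(2*l) - 16.459959*exp(l) + 13.029599)*exp(l)/(0.001*exp(6*l) + 0.0681*exp(5*l) + 1.60197*exp(4*l) + 14.244023*exp(3*l) + 29.956839*exp(2*l) + 23.813889*exp(l) + 6.539203)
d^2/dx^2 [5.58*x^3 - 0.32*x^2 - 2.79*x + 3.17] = 33.48*x - 0.64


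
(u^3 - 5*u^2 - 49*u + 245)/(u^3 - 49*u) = (u - 5)/u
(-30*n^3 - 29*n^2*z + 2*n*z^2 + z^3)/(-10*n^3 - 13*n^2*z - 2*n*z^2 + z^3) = (6*n + z)/(2*n + z)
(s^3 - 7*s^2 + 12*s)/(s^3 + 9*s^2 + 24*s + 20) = s*(s^2 - 7*s + 12)/(s^3 + 9*s^2 + 24*s + 20)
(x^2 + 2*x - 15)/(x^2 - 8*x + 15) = (x + 5)/(x - 5)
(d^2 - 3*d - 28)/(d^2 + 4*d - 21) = (d^2 - 3*d - 28)/(d^2 + 4*d - 21)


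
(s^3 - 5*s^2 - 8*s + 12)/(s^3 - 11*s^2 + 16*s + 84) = (s - 1)/(s - 7)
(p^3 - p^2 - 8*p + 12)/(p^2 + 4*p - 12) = (p^2 + p - 6)/(p + 6)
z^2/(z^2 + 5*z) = z/(z + 5)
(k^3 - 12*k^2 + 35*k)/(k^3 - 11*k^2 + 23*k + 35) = k/(k + 1)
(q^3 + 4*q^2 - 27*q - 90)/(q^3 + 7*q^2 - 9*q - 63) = (q^2 + q - 30)/(q^2 + 4*q - 21)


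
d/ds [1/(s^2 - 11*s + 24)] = (11 - 2*s)/(s^2 - 11*s + 24)^2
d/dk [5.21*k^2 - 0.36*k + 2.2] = 10.42*k - 0.36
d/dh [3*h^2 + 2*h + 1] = 6*h + 2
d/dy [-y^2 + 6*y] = 6 - 2*y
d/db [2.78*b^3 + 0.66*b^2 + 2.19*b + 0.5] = 8.34*b^2 + 1.32*b + 2.19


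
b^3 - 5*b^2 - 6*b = b*(b - 6)*(b + 1)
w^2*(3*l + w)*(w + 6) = 3*l*w^3 + 18*l*w^2 + w^4 + 6*w^3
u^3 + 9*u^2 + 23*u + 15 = (u + 1)*(u + 3)*(u + 5)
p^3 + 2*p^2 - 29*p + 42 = (p - 3)*(p - 2)*(p + 7)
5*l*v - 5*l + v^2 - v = (5*l + v)*(v - 1)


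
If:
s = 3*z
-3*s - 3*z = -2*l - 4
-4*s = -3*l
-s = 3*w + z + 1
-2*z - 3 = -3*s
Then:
No Solution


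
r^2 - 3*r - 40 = (r - 8)*(r + 5)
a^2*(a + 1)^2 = a^4 + 2*a^3 + a^2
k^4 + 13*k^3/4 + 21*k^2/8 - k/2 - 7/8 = (k - 1/2)*(k + 1)^2*(k + 7/4)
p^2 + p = p*(p + 1)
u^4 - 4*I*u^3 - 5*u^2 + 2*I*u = u*(u - 2*I)*(u - I)^2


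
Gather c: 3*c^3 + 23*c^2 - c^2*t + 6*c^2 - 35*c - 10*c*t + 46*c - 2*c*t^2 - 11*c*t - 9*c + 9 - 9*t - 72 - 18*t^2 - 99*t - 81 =3*c^3 + c^2*(29 - t) + c*(-2*t^2 - 21*t + 2) - 18*t^2 - 108*t - 144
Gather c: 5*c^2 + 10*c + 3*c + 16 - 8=5*c^2 + 13*c + 8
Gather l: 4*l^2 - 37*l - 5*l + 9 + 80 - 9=4*l^2 - 42*l + 80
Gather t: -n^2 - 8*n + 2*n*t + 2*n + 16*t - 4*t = -n^2 - 6*n + t*(2*n + 12)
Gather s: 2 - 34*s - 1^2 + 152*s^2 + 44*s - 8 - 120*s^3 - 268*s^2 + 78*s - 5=-120*s^3 - 116*s^2 + 88*s - 12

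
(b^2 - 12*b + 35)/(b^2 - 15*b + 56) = (b - 5)/(b - 8)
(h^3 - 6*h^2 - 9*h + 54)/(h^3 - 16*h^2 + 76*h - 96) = (h^2 - 9)/(h^2 - 10*h + 16)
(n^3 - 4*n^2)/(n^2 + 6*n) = n*(n - 4)/(n + 6)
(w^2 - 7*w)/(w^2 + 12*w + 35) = w*(w - 7)/(w^2 + 12*w + 35)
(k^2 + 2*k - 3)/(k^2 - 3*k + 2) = (k + 3)/(k - 2)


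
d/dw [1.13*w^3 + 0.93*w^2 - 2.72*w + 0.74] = 3.39*w^2 + 1.86*w - 2.72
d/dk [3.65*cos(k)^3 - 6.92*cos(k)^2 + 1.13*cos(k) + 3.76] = (-10.95*cos(k)^2 + 13.84*cos(k) - 1.13)*sin(k)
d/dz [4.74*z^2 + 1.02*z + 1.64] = 9.48*z + 1.02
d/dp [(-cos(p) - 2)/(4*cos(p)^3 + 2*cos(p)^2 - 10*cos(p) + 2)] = 2*(13*sin(p)^2 - 7*cos(p) - cos(3*p) - 2)*sin(p)/(-2*sin(p)^2 - 7*cos(p) + cos(3*p) + 4)^2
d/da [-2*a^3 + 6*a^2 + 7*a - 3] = -6*a^2 + 12*a + 7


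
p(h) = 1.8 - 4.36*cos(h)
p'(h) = 4.36*sin(h)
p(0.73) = -1.45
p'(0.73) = 2.91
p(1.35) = 0.85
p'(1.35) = 4.25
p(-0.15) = -2.51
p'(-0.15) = -0.65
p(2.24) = 4.50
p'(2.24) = 3.42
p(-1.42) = 1.15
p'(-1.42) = -4.31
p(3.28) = 6.12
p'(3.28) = -0.60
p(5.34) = -0.76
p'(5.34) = -3.53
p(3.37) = 6.05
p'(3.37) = -0.99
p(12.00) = -1.88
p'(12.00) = -2.34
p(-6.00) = -2.39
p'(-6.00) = 1.22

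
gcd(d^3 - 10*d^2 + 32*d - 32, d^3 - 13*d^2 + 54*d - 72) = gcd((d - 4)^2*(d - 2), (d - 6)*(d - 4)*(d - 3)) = d - 4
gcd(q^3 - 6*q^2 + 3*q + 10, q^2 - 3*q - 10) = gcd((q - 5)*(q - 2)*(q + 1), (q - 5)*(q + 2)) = q - 5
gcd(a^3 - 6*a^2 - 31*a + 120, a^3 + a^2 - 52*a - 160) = a^2 - 3*a - 40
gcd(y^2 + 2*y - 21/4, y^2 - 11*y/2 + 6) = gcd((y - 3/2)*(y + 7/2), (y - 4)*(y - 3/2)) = y - 3/2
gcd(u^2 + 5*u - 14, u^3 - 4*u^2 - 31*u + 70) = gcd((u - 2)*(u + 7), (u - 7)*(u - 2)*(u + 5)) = u - 2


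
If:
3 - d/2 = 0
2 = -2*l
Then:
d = 6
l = -1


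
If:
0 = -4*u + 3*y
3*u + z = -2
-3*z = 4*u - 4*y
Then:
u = -18/31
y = -24/31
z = -8/31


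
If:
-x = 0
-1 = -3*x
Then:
No Solution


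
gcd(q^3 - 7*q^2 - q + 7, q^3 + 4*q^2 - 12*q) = 1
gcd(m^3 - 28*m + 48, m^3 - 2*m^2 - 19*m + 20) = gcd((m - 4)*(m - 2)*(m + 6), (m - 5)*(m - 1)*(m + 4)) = 1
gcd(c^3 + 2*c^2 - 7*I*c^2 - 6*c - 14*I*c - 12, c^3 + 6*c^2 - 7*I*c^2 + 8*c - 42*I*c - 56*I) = c + 2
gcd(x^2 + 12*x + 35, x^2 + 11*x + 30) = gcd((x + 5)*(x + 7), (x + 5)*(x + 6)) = x + 5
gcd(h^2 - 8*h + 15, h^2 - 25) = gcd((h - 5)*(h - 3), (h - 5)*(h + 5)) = h - 5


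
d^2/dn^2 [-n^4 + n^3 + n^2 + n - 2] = -12*n^2 + 6*n + 2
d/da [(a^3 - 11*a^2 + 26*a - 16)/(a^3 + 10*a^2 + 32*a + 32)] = 3*(7*a^3 - 24*a^2 - 60*a + 112)/(a^5 + 16*a^4 + 100*a^3 + 304*a^2 + 448*a + 256)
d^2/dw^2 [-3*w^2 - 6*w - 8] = -6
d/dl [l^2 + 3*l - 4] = 2*l + 3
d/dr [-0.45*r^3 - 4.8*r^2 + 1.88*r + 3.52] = -1.35*r^2 - 9.6*r + 1.88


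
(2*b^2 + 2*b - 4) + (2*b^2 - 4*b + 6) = 4*b^2 - 2*b + 2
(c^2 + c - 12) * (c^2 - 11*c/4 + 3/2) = c^4 - 7*c^3/4 - 53*c^2/4 + 69*c/2 - 18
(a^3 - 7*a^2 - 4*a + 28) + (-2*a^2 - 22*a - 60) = a^3 - 9*a^2 - 26*a - 32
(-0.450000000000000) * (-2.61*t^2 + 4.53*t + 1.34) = 1.1745*t^2 - 2.0385*t - 0.603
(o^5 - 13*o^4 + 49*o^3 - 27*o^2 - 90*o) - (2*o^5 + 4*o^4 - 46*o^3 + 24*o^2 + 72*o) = -o^5 - 17*o^4 + 95*o^3 - 51*o^2 - 162*o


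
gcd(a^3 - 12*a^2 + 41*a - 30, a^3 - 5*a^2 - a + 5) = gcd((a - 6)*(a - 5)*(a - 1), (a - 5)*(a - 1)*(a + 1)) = a^2 - 6*a + 5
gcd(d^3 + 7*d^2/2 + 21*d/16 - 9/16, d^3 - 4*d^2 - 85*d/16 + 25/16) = d - 1/4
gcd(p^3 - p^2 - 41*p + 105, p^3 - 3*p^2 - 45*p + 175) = p^2 + 2*p - 35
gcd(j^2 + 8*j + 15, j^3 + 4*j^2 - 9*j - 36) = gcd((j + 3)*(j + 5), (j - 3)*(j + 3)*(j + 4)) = j + 3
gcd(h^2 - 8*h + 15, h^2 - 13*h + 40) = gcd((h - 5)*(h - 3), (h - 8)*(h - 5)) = h - 5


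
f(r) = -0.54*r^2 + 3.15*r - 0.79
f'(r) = 3.15 - 1.08*r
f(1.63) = 2.91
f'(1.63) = 1.39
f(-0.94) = -4.23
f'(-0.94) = 4.17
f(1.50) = 2.72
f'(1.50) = 1.53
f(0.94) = 1.69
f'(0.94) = 2.13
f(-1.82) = -8.31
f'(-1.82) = 5.12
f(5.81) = -0.72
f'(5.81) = -3.12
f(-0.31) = -1.82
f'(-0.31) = 3.48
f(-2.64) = -12.87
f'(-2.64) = 6.00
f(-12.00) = -116.35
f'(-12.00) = 16.11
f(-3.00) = -15.10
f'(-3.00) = 6.39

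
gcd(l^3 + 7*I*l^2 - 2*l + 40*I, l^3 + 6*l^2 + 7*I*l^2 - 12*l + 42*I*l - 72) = l + 4*I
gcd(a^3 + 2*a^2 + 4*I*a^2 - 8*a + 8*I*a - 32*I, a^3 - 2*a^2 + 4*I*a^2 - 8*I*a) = a^2 + a*(-2 + 4*I) - 8*I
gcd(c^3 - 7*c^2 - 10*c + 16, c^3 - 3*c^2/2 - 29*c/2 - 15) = c + 2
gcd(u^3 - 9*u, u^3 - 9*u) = u^3 - 9*u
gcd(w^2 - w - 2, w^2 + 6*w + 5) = w + 1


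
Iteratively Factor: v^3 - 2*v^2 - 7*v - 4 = (v - 4)*(v^2 + 2*v + 1) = (v - 4)*(v + 1)*(v + 1)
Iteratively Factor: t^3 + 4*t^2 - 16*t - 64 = (t + 4)*(t^2 - 16) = (t + 4)^2*(t - 4)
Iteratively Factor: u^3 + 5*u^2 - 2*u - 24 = (u + 3)*(u^2 + 2*u - 8) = (u + 3)*(u + 4)*(u - 2)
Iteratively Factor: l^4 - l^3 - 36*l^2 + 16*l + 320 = (l + 4)*(l^3 - 5*l^2 - 16*l + 80) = (l - 4)*(l + 4)*(l^2 - l - 20) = (l - 4)*(l + 4)^2*(l - 5)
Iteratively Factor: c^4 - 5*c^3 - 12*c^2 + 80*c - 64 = (c + 4)*(c^3 - 9*c^2 + 24*c - 16) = (c - 4)*(c + 4)*(c^2 - 5*c + 4) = (c - 4)^2*(c + 4)*(c - 1)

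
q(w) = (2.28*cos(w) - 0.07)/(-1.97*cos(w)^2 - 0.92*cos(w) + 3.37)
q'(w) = (-3.94*sin(w)*cos(w) - 0.92*sin(w))*(2.28*cos(w) - 0.07)/(-1.97*cos(w)^2 - 0.92*cos(w) + 3.37)^2 - 2.28*sin(w)/(-1.97*cos(w)^2 - 0.92*cos(w) + 3.37)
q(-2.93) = -0.96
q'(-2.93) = 0.45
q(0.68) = 1.16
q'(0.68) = -2.97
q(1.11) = 0.37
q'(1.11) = -1.14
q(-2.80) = -0.89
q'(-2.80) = 0.64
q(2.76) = -0.87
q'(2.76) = -0.68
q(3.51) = -0.87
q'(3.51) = 0.67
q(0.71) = 1.08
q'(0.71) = -2.75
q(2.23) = -0.46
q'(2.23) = -0.73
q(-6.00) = 3.16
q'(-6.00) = -7.15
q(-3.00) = -0.99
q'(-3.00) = 0.31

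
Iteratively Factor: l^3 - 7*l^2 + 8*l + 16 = (l - 4)*(l^2 - 3*l - 4) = (l - 4)^2*(l + 1)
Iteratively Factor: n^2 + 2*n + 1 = (n + 1)*(n + 1)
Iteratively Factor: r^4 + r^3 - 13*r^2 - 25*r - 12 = (r + 3)*(r^3 - 2*r^2 - 7*r - 4) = (r - 4)*(r + 3)*(r^2 + 2*r + 1) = (r - 4)*(r + 1)*(r + 3)*(r + 1)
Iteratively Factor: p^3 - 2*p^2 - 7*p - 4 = (p + 1)*(p^2 - 3*p - 4) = (p - 4)*(p + 1)*(p + 1)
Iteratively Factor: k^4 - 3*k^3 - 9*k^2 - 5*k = (k - 5)*(k^3 + 2*k^2 + k) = (k - 5)*(k + 1)*(k^2 + k) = (k - 5)*(k + 1)^2*(k)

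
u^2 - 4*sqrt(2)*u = u*(u - 4*sqrt(2))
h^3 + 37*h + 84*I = (h - 7*I)*(h + 3*I)*(h + 4*I)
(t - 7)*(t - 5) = t^2 - 12*t + 35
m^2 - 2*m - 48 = (m - 8)*(m + 6)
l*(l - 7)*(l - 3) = l^3 - 10*l^2 + 21*l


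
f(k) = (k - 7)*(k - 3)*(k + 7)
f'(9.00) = 140.00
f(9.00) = 192.00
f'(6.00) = 23.00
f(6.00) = -39.00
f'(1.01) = -52.00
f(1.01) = 95.48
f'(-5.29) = 66.69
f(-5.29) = 174.22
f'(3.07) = -39.15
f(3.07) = -2.77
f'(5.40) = 6.08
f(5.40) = -47.62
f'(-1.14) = -38.26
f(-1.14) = 197.48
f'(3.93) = -26.25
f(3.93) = -31.21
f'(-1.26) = -36.68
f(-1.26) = 201.98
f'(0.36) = -50.77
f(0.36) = 129.02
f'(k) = (k - 7)*(k - 3) + (k - 7)*(k + 7) + (k - 3)*(k + 7)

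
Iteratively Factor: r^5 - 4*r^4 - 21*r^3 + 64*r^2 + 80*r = (r + 1)*(r^4 - 5*r^3 - 16*r^2 + 80*r) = (r + 1)*(r + 4)*(r^3 - 9*r^2 + 20*r) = r*(r + 1)*(r + 4)*(r^2 - 9*r + 20) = r*(r - 4)*(r + 1)*(r + 4)*(r - 5)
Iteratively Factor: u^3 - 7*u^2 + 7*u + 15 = (u - 5)*(u^2 - 2*u - 3) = (u - 5)*(u + 1)*(u - 3)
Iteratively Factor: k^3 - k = (k)*(k^2 - 1) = k*(k + 1)*(k - 1)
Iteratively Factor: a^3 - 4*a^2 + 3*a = (a - 1)*(a^2 - 3*a) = a*(a - 1)*(a - 3)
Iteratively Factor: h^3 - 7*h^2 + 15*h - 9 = (h - 3)*(h^2 - 4*h + 3) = (h - 3)^2*(h - 1)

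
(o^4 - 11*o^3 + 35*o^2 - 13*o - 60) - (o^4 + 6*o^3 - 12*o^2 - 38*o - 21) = -17*o^3 + 47*o^2 + 25*o - 39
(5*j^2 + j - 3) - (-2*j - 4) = 5*j^2 + 3*j + 1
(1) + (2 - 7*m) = 3 - 7*m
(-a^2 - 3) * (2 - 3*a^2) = 3*a^4 + 7*a^2 - 6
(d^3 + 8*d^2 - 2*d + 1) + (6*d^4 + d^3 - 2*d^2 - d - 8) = 6*d^4 + 2*d^3 + 6*d^2 - 3*d - 7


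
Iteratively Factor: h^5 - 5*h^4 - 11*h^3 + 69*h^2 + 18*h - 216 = (h - 3)*(h^4 - 2*h^3 - 17*h^2 + 18*h + 72) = (h - 3)^2*(h^3 + h^2 - 14*h - 24) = (h - 4)*(h - 3)^2*(h^2 + 5*h + 6) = (h - 4)*(h - 3)^2*(h + 3)*(h + 2)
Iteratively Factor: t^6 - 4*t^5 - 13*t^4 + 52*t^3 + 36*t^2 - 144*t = (t + 2)*(t^5 - 6*t^4 - t^3 + 54*t^2 - 72*t) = t*(t + 2)*(t^4 - 6*t^3 - t^2 + 54*t - 72) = t*(t - 2)*(t + 2)*(t^3 - 4*t^2 - 9*t + 36) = t*(t - 3)*(t - 2)*(t + 2)*(t^2 - t - 12) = t*(t - 4)*(t - 3)*(t - 2)*(t + 2)*(t + 3)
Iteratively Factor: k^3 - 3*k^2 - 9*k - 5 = (k + 1)*(k^2 - 4*k - 5) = (k + 1)^2*(k - 5)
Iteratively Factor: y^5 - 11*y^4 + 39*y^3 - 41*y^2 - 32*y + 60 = (y - 2)*(y^4 - 9*y^3 + 21*y^2 + y - 30) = (y - 2)^2*(y^3 - 7*y^2 + 7*y + 15) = (y - 3)*(y - 2)^2*(y^2 - 4*y - 5) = (y - 3)*(y - 2)^2*(y + 1)*(y - 5)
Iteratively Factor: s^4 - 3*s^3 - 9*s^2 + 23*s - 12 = (s - 4)*(s^3 + s^2 - 5*s + 3) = (s - 4)*(s - 1)*(s^2 + 2*s - 3) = (s - 4)*(s - 1)^2*(s + 3)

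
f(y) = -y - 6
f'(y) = -1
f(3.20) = -9.20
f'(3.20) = -1.00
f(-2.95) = -3.05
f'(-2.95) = -1.00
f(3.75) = -9.75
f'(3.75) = -1.00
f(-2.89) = -3.11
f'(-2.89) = -1.00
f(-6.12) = 0.12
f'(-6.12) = -1.00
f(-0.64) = -5.36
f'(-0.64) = -1.00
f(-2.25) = -3.75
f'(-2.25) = -1.00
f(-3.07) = -2.93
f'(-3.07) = -1.00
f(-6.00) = 0.00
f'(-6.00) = -1.00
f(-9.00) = 3.00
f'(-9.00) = -1.00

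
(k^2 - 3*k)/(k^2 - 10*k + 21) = k/(k - 7)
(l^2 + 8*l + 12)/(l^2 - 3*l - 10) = (l + 6)/(l - 5)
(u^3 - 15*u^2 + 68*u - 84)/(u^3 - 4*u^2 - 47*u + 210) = (u^2 - 9*u + 14)/(u^2 + 2*u - 35)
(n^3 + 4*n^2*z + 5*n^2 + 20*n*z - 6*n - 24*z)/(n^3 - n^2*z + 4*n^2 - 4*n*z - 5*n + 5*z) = (-n^2 - 4*n*z - 6*n - 24*z)/(-n^2 + n*z - 5*n + 5*z)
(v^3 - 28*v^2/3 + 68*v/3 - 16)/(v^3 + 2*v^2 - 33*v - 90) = (3*v^2 - 10*v + 8)/(3*(v^2 + 8*v + 15))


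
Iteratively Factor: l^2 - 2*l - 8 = (l - 4)*(l + 2)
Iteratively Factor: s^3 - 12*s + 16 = (s - 2)*(s^2 + 2*s - 8) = (s - 2)^2*(s + 4)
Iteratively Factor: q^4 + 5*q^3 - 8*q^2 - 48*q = (q + 4)*(q^3 + q^2 - 12*q) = (q - 3)*(q + 4)*(q^2 + 4*q) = q*(q - 3)*(q + 4)*(q + 4)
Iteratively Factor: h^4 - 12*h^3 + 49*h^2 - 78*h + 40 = (h - 4)*(h^3 - 8*h^2 + 17*h - 10) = (h - 4)*(h - 2)*(h^2 - 6*h + 5) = (h - 5)*(h - 4)*(h - 2)*(h - 1)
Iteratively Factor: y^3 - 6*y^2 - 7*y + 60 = (y - 4)*(y^2 - 2*y - 15) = (y - 5)*(y - 4)*(y + 3)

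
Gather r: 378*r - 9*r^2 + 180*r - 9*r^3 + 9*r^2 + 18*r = -9*r^3 + 576*r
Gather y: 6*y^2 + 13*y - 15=6*y^2 + 13*y - 15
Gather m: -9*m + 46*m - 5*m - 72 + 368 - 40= 32*m + 256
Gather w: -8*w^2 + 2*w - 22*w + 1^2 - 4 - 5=-8*w^2 - 20*w - 8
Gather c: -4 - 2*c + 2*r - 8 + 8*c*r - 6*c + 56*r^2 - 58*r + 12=c*(8*r - 8) + 56*r^2 - 56*r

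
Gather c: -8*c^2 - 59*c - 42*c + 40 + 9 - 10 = -8*c^2 - 101*c + 39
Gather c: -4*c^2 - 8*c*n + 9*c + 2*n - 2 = -4*c^2 + c*(9 - 8*n) + 2*n - 2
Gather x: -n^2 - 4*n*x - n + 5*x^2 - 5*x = -n^2 - n + 5*x^2 + x*(-4*n - 5)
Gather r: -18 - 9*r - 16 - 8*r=-17*r - 34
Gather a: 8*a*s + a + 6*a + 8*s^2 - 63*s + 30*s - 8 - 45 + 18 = a*(8*s + 7) + 8*s^2 - 33*s - 35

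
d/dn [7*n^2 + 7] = 14*n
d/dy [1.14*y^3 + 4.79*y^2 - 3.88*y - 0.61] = 3.42*y^2 + 9.58*y - 3.88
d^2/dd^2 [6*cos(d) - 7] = -6*cos(d)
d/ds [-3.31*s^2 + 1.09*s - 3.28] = 1.09 - 6.62*s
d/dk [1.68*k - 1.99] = 1.68000000000000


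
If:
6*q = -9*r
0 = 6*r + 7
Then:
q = 7/4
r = -7/6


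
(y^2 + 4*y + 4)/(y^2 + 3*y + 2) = (y + 2)/(y + 1)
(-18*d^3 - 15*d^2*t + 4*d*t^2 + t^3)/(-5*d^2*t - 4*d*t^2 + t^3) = (-18*d^2 + 3*d*t + t^2)/(t*(-5*d + t))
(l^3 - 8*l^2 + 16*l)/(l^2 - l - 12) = l*(l - 4)/(l + 3)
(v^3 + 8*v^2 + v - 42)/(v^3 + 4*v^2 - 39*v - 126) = (v - 2)/(v - 6)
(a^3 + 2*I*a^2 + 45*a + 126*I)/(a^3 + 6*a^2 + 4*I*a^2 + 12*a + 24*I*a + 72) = (a^2 - 4*I*a + 21)/(a^2 + 2*a*(3 - I) - 12*I)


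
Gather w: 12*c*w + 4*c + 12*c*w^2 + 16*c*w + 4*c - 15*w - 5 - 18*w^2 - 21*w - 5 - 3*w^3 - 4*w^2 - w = 8*c - 3*w^3 + w^2*(12*c - 22) + w*(28*c - 37) - 10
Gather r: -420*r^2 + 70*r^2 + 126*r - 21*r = -350*r^2 + 105*r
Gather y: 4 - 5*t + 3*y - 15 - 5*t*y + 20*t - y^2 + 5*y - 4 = 15*t - y^2 + y*(8 - 5*t) - 15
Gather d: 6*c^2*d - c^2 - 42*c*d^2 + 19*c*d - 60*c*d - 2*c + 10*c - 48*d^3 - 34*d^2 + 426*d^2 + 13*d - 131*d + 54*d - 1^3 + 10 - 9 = -c^2 + 8*c - 48*d^3 + d^2*(392 - 42*c) + d*(6*c^2 - 41*c - 64)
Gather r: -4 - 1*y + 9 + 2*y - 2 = y + 3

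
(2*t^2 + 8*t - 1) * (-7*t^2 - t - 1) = -14*t^4 - 58*t^3 - 3*t^2 - 7*t + 1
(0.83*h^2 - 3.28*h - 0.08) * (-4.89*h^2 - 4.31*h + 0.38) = -4.0587*h^4 + 12.4619*h^3 + 14.8434*h^2 - 0.9016*h - 0.0304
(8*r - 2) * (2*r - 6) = 16*r^2 - 52*r + 12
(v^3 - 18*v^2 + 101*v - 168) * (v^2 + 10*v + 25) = v^5 - 8*v^4 - 54*v^3 + 392*v^2 + 845*v - 4200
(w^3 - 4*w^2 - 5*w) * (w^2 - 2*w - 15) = w^5 - 6*w^4 - 12*w^3 + 70*w^2 + 75*w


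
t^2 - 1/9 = (t - 1/3)*(t + 1/3)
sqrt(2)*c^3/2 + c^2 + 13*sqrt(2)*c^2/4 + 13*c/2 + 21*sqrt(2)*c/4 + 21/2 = (c + 3)*(c + 7/2)*(sqrt(2)*c/2 + 1)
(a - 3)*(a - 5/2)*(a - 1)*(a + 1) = a^4 - 11*a^3/2 + 13*a^2/2 + 11*a/2 - 15/2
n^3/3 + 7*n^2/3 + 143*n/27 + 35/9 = (n/3 + 1)*(n + 5/3)*(n + 7/3)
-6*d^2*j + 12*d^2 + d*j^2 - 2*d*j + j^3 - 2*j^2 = (-2*d + j)*(3*d + j)*(j - 2)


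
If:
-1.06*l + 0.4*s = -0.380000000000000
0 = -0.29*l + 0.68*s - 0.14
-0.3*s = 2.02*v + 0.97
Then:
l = 0.52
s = 0.43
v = -0.54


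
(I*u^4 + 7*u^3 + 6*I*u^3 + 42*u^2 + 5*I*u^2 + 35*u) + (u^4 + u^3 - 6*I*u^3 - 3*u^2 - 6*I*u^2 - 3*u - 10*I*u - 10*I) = u^4 + I*u^4 + 8*u^3 + 39*u^2 - I*u^2 + 32*u - 10*I*u - 10*I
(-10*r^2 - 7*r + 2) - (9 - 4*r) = -10*r^2 - 3*r - 7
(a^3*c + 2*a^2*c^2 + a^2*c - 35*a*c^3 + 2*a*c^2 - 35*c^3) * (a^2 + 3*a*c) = a^5*c + 5*a^4*c^2 + a^4*c - 29*a^3*c^3 + 5*a^3*c^2 - 105*a^2*c^4 - 29*a^2*c^3 - 105*a*c^4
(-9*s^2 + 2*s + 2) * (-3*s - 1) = 27*s^3 + 3*s^2 - 8*s - 2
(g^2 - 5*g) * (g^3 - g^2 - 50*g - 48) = g^5 - 6*g^4 - 45*g^3 + 202*g^2 + 240*g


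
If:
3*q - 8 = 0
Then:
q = 8/3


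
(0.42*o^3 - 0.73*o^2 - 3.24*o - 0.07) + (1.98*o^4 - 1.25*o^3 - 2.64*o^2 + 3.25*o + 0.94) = 1.98*o^4 - 0.83*o^3 - 3.37*o^2 + 0.00999999999999979*o + 0.87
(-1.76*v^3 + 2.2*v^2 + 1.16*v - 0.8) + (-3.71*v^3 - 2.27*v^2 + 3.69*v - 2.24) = -5.47*v^3 - 0.0699999999999998*v^2 + 4.85*v - 3.04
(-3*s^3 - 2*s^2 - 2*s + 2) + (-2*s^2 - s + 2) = -3*s^3 - 4*s^2 - 3*s + 4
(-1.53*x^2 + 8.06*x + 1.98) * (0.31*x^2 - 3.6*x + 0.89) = -0.4743*x^4 + 8.0066*x^3 - 29.7639*x^2 + 0.0454000000000008*x + 1.7622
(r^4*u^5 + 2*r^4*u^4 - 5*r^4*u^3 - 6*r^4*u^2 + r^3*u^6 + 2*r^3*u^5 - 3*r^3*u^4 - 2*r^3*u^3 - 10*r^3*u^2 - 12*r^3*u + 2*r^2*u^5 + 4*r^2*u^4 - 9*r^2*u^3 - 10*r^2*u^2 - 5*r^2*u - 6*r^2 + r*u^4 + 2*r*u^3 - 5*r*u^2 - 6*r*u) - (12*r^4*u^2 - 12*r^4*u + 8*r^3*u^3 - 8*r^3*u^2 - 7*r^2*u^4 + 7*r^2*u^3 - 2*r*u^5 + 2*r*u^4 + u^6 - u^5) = r^4*u^5 + 2*r^4*u^4 - 5*r^4*u^3 - 18*r^4*u^2 + 12*r^4*u + r^3*u^6 + 2*r^3*u^5 - 3*r^3*u^4 - 10*r^3*u^3 - 2*r^3*u^2 - 12*r^3*u + 2*r^2*u^5 + 11*r^2*u^4 - 16*r^2*u^3 - 10*r^2*u^2 - 5*r^2*u - 6*r^2 + 2*r*u^5 - r*u^4 + 2*r*u^3 - 5*r*u^2 - 6*r*u - u^6 + u^5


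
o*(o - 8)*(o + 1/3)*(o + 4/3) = o^4 - 19*o^3/3 - 116*o^2/9 - 32*o/9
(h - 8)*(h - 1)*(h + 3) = h^3 - 6*h^2 - 19*h + 24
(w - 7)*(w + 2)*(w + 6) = w^3 + w^2 - 44*w - 84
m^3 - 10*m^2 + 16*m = m*(m - 8)*(m - 2)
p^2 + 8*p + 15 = (p + 3)*(p + 5)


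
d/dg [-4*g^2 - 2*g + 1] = -8*g - 2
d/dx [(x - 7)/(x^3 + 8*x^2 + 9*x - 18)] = (x^3 + 8*x^2 + 9*x - (x - 7)*(3*x^2 + 16*x + 9) - 18)/(x^3 + 8*x^2 + 9*x - 18)^2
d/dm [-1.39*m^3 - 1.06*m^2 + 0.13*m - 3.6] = -4.17*m^2 - 2.12*m + 0.13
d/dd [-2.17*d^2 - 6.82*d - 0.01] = -4.34*d - 6.82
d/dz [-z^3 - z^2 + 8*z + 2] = -3*z^2 - 2*z + 8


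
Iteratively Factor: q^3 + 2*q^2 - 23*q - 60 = (q + 4)*(q^2 - 2*q - 15) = (q - 5)*(q + 4)*(q + 3)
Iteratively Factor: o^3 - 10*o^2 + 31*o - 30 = (o - 5)*(o^2 - 5*o + 6) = (o - 5)*(o - 3)*(o - 2)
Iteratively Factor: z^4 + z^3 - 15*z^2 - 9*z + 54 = (z - 3)*(z^3 + 4*z^2 - 3*z - 18) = (z - 3)*(z + 3)*(z^2 + z - 6) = (z - 3)*(z - 2)*(z + 3)*(z + 3)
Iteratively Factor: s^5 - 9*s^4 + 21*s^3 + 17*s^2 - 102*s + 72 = (s - 4)*(s^4 - 5*s^3 + s^2 + 21*s - 18) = (s - 4)*(s - 3)*(s^3 - 2*s^2 - 5*s + 6) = (s - 4)*(s - 3)*(s - 1)*(s^2 - s - 6) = (s - 4)*(s - 3)*(s - 1)*(s + 2)*(s - 3)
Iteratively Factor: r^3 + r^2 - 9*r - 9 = (r + 3)*(r^2 - 2*r - 3) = (r + 1)*(r + 3)*(r - 3)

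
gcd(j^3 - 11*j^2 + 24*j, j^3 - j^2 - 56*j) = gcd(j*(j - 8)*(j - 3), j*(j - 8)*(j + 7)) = j^2 - 8*j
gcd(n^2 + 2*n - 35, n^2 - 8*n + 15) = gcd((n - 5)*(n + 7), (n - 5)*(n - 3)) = n - 5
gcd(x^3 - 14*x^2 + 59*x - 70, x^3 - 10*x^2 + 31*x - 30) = x^2 - 7*x + 10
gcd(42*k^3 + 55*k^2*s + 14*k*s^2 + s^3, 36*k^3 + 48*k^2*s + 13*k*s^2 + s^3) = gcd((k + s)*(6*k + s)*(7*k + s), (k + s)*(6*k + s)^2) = 6*k^2 + 7*k*s + s^2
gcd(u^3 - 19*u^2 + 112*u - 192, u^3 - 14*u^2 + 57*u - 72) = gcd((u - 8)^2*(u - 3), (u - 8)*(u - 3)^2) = u^2 - 11*u + 24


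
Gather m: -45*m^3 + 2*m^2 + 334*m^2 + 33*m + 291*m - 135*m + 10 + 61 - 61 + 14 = -45*m^3 + 336*m^2 + 189*m + 24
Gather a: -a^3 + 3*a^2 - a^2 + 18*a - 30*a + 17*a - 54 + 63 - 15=-a^3 + 2*a^2 + 5*a - 6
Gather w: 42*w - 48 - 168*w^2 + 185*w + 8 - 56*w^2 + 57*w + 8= -224*w^2 + 284*w - 32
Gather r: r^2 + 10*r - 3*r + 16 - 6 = r^2 + 7*r + 10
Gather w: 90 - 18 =72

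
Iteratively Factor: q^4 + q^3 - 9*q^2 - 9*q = (q - 3)*(q^3 + 4*q^2 + 3*q) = (q - 3)*(q + 1)*(q^2 + 3*q) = (q - 3)*(q + 1)*(q + 3)*(q)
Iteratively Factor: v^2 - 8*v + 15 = (v - 3)*(v - 5)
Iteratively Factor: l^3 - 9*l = (l)*(l^2 - 9) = l*(l - 3)*(l + 3)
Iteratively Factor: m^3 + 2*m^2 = (m + 2)*(m^2) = m*(m + 2)*(m)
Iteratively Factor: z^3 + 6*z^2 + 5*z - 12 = (z - 1)*(z^2 + 7*z + 12) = (z - 1)*(z + 3)*(z + 4)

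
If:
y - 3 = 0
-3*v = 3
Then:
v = -1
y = 3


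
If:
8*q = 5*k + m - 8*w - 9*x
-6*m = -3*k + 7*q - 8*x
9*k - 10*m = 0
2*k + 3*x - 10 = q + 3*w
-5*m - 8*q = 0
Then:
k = -51200/13121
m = -46080/13121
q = 28800/13121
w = -77630/13121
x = 9840/13121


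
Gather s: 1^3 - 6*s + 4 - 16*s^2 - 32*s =-16*s^2 - 38*s + 5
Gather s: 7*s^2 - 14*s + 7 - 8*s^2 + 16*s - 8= -s^2 + 2*s - 1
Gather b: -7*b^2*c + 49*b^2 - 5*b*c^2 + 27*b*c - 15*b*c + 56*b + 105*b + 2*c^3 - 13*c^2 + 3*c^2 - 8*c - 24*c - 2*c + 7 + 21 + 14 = b^2*(49 - 7*c) + b*(-5*c^2 + 12*c + 161) + 2*c^3 - 10*c^2 - 34*c + 42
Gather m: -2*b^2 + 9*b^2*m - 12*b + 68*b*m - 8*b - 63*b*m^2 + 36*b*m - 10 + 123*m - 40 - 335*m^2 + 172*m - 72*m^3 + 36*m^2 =-2*b^2 - 20*b - 72*m^3 + m^2*(-63*b - 299) + m*(9*b^2 + 104*b + 295) - 50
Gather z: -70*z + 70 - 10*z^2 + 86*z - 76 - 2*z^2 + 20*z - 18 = -12*z^2 + 36*z - 24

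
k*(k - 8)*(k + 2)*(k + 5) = k^4 - k^3 - 46*k^2 - 80*k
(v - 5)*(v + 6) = v^2 + v - 30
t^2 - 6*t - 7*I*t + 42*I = (t - 6)*(t - 7*I)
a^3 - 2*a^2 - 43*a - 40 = (a - 8)*(a + 1)*(a + 5)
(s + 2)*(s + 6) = s^2 + 8*s + 12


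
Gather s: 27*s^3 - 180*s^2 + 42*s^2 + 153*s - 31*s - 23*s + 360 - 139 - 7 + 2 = 27*s^3 - 138*s^2 + 99*s + 216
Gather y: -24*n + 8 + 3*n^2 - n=3*n^2 - 25*n + 8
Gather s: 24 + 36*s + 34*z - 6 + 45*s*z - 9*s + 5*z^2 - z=s*(45*z + 27) + 5*z^2 + 33*z + 18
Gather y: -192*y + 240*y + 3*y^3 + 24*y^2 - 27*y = 3*y^3 + 24*y^2 + 21*y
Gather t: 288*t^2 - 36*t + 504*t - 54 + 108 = 288*t^2 + 468*t + 54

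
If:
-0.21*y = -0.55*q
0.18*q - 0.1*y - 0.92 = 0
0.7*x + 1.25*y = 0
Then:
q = -11.23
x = 52.53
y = -29.42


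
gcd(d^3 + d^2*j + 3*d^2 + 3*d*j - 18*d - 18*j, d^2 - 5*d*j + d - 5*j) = 1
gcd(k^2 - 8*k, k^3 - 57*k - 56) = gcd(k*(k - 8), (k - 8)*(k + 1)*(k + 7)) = k - 8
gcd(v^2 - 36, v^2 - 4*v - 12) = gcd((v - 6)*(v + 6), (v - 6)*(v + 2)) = v - 6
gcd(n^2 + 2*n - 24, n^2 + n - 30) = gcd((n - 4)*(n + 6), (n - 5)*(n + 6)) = n + 6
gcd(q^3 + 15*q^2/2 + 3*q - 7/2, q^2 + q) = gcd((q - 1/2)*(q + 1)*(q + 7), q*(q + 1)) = q + 1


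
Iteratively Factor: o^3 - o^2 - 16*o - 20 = (o - 5)*(o^2 + 4*o + 4) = (o - 5)*(o + 2)*(o + 2)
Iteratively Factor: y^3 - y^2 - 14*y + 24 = (y - 3)*(y^2 + 2*y - 8) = (y - 3)*(y + 4)*(y - 2)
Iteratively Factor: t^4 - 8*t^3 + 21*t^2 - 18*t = (t - 3)*(t^3 - 5*t^2 + 6*t) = (t - 3)^2*(t^2 - 2*t) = (t - 3)^2*(t - 2)*(t)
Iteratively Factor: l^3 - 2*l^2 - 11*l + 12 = (l + 3)*(l^2 - 5*l + 4) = (l - 4)*(l + 3)*(l - 1)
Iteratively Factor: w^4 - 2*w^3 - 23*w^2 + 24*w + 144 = (w + 3)*(w^3 - 5*w^2 - 8*w + 48) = (w + 3)^2*(w^2 - 8*w + 16) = (w - 4)*(w + 3)^2*(w - 4)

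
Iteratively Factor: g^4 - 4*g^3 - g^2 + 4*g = (g + 1)*(g^3 - 5*g^2 + 4*g) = (g - 4)*(g + 1)*(g^2 - g) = (g - 4)*(g - 1)*(g + 1)*(g)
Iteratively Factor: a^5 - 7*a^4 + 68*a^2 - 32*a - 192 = (a + 2)*(a^4 - 9*a^3 + 18*a^2 + 32*a - 96) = (a - 4)*(a + 2)*(a^3 - 5*a^2 - 2*a + 24) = (a - 4)*(a + 2)^2*(a^2 - 7*a + 12) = (a - 4)^2*(a + 2)^2*(a - 3)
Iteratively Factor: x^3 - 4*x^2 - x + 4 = (x - 4)*(x^2 - 1) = (x - 4)*(x - 1)*(x + 1)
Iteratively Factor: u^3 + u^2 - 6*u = (u - 2)*(u^2 + 3*u) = (u - 2)*(u + 3)*(u)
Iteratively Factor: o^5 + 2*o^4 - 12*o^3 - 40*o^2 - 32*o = (o - 4)*(o^4 + 6*o^3 + 12*o^2 + 8*o) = (o - 4)*(o + 2)*(o^3 + 4*o^2 + 4*o) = (o - 4)*(o + 2)^2*(o^2 + 2*o) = o*(o - 4)*(o + 2)^2*(o + 2)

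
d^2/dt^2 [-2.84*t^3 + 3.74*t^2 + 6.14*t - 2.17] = 7.48 - 17.04*t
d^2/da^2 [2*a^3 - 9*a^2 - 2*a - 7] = 12*a - 18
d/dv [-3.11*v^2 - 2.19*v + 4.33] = -6.22*v - 2.19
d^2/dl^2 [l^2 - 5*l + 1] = 2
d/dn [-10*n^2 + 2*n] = 2 - 20*n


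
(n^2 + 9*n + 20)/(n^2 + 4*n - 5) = (n + 4)/(n - 1)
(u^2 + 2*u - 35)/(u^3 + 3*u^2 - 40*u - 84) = (u - 5)/(u^2 - 4*u - 12)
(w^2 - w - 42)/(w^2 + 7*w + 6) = (w - 7)/(w + 1)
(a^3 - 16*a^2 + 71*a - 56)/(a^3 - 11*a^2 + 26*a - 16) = (a - 7)/(a - 2)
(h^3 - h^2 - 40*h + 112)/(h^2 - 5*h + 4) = (h^2 + 3*h - 28)/(h - 1)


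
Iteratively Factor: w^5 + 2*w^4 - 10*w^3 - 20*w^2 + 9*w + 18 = (w - 3)*(w^4 + 5*w^3 + 5*w^2 - 5*w - 6) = (w - 3)*(w + 2)*(w^3 + 3*w^2 - w - 3) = (w - 3)*(w + 1)*(w + 2)*(w^2 + 2*w - 3) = (w - 3)*(w - 1)*(w + 1)*(w + 2)*(w + 3)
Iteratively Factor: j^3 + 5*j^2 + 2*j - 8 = (j + 4)*(j^2 + j - 2) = (j + 2)*(j + 4)*(j - 1)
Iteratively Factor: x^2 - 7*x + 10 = (x - 2)*(x - 5)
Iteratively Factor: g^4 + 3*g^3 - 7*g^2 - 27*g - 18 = (g - 3)*(g^3 + 6*g^2 + 11*g + 6) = (g - 3)*(g + 2)*(g^2 + 4*g + 3) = (g - 3)*(g + 1)*(g + 2)*(g + 3)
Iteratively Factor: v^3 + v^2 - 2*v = (v)*(v^2 + v - 2) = v*(v - 1)*(v + 2)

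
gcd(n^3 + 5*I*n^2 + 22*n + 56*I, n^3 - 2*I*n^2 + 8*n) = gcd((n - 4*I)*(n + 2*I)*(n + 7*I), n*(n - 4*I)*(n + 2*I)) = n^2 - 2*I*n + 8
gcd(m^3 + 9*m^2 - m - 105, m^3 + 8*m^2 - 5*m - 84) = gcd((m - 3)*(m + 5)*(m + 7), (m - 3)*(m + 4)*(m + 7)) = m^2 + 4*m - 21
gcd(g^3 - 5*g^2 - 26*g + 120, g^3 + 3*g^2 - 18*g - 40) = g^2 + g - 20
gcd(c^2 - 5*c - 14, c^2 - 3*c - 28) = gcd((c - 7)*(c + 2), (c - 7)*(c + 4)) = c - 7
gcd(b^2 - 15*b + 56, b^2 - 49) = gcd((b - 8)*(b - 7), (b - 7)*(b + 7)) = b - 7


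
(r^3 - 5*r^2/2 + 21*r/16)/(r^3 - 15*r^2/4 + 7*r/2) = (r - 3/4)/(r - 2)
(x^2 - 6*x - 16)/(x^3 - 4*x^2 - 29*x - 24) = (x + 2)/(x^2 + 4*x + 3)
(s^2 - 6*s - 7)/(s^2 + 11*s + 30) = (s^2 - 6*s - 7)/(s^2 + 11*s + 30)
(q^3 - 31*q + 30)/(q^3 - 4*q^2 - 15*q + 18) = (q^2 + q - 30)/(q^2 - 3*q - 18)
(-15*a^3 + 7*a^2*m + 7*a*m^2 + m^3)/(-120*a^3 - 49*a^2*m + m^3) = (a - m)/(8*a - m)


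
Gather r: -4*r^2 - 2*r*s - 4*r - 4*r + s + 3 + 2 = -4*r^2 + r*(-2*s - 8) + s + 5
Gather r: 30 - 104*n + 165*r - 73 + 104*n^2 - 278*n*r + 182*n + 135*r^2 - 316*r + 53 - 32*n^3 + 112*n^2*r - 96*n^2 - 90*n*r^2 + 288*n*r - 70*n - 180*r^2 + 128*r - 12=-32*n^3 + 8*n^2 + 8*n + r^2*(-90*n - 45) + r*(112*n^2 + 10*n - 23) - 2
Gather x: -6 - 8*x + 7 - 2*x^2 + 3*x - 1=-2*x^2 - 5*x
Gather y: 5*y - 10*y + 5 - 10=-5*y - 5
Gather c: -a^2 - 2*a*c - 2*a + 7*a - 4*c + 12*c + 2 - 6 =-a^2 + 5*a + c*(8 - 2*a) - 4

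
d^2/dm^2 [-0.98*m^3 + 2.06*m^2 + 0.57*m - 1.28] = 4.12 - 5.88*m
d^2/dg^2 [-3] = 0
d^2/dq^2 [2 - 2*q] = 0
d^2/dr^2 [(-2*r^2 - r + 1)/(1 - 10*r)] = -176/(1000*r^3 - 300*r^2 + 30*r - 1)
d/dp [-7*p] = -7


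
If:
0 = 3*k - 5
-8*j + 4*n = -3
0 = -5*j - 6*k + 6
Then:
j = -4/5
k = 5/3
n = -47/20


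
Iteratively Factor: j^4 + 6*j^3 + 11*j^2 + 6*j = (j + 2)*(j^3 + 4*j^2 + 3*j) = (j + 2)*(j + 3)*(j^2 + j) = j*(j + 2)*(j + 3)*(j + 1)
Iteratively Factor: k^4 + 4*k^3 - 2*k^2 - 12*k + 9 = (k + 3)*(k^3 + k^2 - 5*k + 3) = (k + 3)^2*(k^2 - 2*k + 1) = (k - 1)*(k + 3)^2*(k - 1)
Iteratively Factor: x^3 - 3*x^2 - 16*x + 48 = (x - 4)*(x^2 + x - 12) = (x - 4)*(x - 3)*(x + 4)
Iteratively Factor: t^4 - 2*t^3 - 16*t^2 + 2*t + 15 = (t - 1)*(t^3 - t^2 - 17*t - 15) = (t - 1)*(t + 3)*(t^2 - 4*t - 5) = (t - 5)*(t - 1)*(t + 3)*(t + 1)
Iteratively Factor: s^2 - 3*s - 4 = (s + 1)*(s - 4)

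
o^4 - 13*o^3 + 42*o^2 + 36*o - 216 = (o - 6)^2*(o - 3)*(o + 2)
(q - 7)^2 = q^2 - 14*q + 49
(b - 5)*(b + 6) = b^2 + b - 30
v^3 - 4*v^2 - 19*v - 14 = (v - 7)*(v + 1)*(v + 2)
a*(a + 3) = a^2 + 3*a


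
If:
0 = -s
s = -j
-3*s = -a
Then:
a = 0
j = 0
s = 0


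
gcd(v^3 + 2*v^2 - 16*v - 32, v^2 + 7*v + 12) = v + 4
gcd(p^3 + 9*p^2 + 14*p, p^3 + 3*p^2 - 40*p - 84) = p^2 + 9*p + 14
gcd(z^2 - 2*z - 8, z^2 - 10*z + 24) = z - 4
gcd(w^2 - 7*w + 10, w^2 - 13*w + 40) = w - 5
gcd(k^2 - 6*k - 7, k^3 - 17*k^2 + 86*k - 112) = k - 7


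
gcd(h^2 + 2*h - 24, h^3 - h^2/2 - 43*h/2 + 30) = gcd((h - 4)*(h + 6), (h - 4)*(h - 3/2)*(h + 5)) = h - 4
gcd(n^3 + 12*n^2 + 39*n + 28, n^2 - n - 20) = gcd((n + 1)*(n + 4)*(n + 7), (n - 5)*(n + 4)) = n + 4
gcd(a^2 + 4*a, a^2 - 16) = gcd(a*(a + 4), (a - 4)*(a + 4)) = a + 4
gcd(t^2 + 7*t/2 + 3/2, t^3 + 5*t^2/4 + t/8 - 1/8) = t + 1/2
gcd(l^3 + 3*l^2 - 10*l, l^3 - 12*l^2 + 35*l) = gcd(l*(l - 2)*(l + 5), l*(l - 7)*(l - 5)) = l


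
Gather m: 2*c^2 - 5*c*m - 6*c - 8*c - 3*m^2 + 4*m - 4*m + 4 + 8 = 2*c^2 - 5*c*m - 14*c - 3*m^2 + 12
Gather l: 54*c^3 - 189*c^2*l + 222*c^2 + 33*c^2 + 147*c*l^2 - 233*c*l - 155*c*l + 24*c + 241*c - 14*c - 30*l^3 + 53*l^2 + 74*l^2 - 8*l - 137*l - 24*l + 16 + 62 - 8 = 54*c^3 + 255*c^2 + 251*c - 30*l^3 + l^2*(147*c + 127) + l*(-189*c^2 - 388*c - 169) + 70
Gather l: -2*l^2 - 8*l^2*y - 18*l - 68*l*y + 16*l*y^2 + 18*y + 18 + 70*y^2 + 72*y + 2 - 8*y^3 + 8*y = l^2*(-8*y - 2) + l*(16*y^2 - 68*y - 18) - 8*y^3 + 70*y^2 + 98*y + 20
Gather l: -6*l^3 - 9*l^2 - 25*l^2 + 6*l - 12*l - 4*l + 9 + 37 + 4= -6*l^3 - 34*l^2 - 10*l + 50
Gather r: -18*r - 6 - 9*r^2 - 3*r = -9*r^2 - 21*r - 6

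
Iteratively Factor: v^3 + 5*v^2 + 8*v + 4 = (v + 1)*(v^2 + 4*v + 4) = (v + 1)*(v + 2)*(v + 2)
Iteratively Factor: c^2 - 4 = (c - 2)*(c + 2)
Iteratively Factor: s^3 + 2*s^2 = (s)*(s^2 + 2*s) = s*(s + 2)*(s)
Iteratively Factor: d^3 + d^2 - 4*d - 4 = (d + 1)*(d^2 - 4) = (d + 1)*(d + 2)*(d - 2)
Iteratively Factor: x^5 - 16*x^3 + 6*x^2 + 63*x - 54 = (x + 3)*(x^4 - 3*x^3 - 7*x^2 + 27*x - 18) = (x - 3)*(x + 3)*(x^3 - 7*x + 6) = (x - 3)*(x - 2)*(x + 3)*(x^2 + 2*x - 3) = (x - 3)*(x - 2)*(x - 1)*(x + 3)*(x + 3)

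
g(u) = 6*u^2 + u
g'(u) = 12*u + 1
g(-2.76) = 42.95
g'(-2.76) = -32.12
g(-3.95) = 89.66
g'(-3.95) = -46.40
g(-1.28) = 8.55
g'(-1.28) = -14.36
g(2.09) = 28.30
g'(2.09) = 26.08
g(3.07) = 59.62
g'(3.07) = 37.84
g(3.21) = 65.03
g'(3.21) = 39.52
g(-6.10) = 217.16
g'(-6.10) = -72.20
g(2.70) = 46.44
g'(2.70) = 33.40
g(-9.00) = 477.00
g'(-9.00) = -107.00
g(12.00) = 876.00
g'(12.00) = 145.00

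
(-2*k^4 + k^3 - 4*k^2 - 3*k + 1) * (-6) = 12*k^4 - 6*k^3 + 24*k^2 + 18*k - 6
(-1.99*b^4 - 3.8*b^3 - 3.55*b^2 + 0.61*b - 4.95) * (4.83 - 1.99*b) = 3.9601*b^5 - 2.0497*b^4 - 11.2895*b^3 - 18.3604*b^2 + 12.7968*b - 23.9085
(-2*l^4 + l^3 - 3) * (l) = -2*l^5 + l^4 - 3*l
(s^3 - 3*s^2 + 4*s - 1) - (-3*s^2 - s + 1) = s^3 + 5*s - 2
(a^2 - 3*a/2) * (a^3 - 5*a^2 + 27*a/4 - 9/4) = a^5 - 13*a^4/2 + 57*a^3/4 - 99*a^2/8 + 27*a/8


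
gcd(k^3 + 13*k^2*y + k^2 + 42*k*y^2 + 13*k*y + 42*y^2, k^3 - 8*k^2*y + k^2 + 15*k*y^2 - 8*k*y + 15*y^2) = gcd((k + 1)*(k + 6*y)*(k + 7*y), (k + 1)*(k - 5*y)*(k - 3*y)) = k + 1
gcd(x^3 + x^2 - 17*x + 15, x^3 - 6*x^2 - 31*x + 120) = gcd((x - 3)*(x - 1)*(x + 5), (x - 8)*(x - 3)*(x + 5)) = x^2 + 2*x - 15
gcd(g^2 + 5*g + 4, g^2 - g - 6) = 1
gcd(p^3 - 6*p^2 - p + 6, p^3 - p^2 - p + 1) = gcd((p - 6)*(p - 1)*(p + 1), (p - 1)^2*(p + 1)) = p^2 - 1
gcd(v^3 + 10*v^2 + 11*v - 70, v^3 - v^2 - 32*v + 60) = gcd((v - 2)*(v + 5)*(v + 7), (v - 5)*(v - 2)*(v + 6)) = v - 2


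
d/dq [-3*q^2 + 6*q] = 6 - 6*q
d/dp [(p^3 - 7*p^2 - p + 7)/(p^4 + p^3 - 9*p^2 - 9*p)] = (-p^4 + 16*p^3 - 30*p^2 + 63)/(p^2*(p^4 - 18*p^2 + 81))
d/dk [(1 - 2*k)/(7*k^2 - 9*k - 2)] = (14*k^2 - 14*k + 13)/(49*k^4 - 126*k^3 + 53*k^2 + 36*k + 4)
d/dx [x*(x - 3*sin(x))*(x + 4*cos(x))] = -x*(x - 3*sin(x))*(4*sin(x) - 1) - x*(x + 4*cos(x))*(3*cos(x) - 1) + (x - 3*sin(x))*(x + 4*cos(x))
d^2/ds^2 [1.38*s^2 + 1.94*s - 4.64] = 2.76000000000000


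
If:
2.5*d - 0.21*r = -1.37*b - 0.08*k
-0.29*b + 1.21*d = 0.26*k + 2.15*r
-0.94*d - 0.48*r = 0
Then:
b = 1.82565970225545*r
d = -0.51063829787234*r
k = -12.6819755926139*r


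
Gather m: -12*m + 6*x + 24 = -12*m + 6*x + 24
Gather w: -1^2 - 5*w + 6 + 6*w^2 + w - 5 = 6*w^2 - 4*w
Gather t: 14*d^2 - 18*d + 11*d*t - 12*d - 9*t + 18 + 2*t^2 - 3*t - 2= 14*d^2 - 30*d + 2*t^2 + t*(11*d - 12) + 16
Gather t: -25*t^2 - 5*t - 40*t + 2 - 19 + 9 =-25*t^2 - 45*t - 8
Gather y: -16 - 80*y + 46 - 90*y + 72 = 102 - 170*y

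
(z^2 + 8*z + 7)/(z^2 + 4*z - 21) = (z + 1)/(z - 3)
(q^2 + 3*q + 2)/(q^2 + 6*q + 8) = (q + 1)/(q + 4)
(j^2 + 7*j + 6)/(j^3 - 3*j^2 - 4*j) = (j + 6)/(j*(j - 4))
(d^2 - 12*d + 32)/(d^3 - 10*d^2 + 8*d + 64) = 1/(d + 2)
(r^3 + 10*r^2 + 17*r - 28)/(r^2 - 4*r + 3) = (r^2 + 11*r + 28)/(r - 3)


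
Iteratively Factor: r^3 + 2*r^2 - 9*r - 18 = (r - 3)*(r^2 + 5*r + 6) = (r - 3)*(r + 2)*(r + 3)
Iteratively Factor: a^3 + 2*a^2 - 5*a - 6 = (a + 3)*(a^2 - a - 2) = (a - 2)*(a + 3)*(a + 1)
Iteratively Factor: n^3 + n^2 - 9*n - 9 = (n + 1)*(n^2 - 9) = (n + 1)*(n + 3)*(n - 3)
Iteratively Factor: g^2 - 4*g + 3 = (g - 3)*(g - 1)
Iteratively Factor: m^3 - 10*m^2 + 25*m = (m - 5)*(m^2 - 5*m) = m*(m - 5)*(m - 5)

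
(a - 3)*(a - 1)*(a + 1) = a^3 - 3*a^2 - a + 3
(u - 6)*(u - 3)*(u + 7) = u^3 - 2*u^2 - 45*u + 126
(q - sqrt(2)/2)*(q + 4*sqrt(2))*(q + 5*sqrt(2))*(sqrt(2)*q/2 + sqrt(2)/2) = sqrt(2)*q^4/2 + sqrt(2)*q^3/2 + 17*q^3/2 + 17*q^2/2 + 31*sqrt(2)*q^2/2 - 20*q + 31*sqrt(2)*q/2 - 20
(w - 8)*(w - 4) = w^2 - 12*w + 32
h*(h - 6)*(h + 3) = h^3 - 3*h^2 - 18*h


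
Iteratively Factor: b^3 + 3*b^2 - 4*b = (b - 1)*(b^2 + 4*b) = b*(b - 1)*(b + 4)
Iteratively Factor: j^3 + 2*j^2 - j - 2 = (j - 1)*(j^2 + 3*j + 2) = (j - 1)*(j + 1)*(j + 2)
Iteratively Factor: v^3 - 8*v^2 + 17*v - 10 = (v - 2)*(v^2 - 6*v + 5) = (v - 2)*(v - 1)*(v - 5)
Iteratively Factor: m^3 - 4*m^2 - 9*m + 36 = (m + 3)*(m^2 - 7*m + 12) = (m - 3)*(m + 3)*(m - 4)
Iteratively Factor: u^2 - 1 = (u + 1)*(u - 1)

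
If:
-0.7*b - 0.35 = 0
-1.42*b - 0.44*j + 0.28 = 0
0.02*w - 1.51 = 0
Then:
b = -0.50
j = 2.25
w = 75.50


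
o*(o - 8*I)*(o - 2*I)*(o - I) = o^4 - 11*I*o^3 - 26*o^2 + 16*I*o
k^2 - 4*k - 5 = (k - 5)*(k + 1)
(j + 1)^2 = j^2 + 2*j + 1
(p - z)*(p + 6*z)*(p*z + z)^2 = p^4*z^2 + 5*p^3*z^3 + 2*p^3*z^2 - 6*p^2*z^4 + 10*p^2*z^3 + p^2*z^2 - 12*p*z^4 + 5*p*z^3 - 6*z^4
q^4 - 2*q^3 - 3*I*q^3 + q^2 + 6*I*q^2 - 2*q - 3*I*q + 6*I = (q - 2)*(q - 3*I)*(q - I)*(q + I)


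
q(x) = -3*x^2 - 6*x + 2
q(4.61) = -89.42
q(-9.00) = -187.00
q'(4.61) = -33.66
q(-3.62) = -15.59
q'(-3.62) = 15.72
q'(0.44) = -8.64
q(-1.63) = 3.81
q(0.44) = -1.22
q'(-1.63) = 3.78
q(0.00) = 2.00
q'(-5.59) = 27.54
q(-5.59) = -58.20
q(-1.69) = 3.57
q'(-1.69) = 4.14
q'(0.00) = -6.00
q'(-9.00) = 48.00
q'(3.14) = -24.84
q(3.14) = -46.42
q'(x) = -6*x - 6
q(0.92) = -6.06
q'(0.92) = -11.52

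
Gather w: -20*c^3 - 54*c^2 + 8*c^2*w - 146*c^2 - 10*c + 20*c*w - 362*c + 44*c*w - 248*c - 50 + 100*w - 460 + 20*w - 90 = -20*c^3 - 200*c^2 - 620*c + w*(8*c^2 + 64*c + 120) - 600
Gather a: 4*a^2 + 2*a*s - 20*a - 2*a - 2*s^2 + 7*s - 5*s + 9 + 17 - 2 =4*a^2 + a*(2*s - 22) - 2*s^2 + 2*s + 24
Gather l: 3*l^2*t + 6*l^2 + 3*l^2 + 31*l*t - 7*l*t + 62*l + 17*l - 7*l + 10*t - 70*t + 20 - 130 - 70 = l^2*(3*t + 9) + l*(24*t + 72) - 60*t - 180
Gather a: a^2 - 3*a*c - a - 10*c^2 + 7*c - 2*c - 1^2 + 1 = a^2 + a*(-3*c - 1) - 10*c^2 + 5*c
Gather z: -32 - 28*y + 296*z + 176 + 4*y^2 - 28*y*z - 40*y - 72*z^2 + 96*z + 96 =4*y^2 - 68*y - 72*z^2 + z*(392 - 28*y) + 240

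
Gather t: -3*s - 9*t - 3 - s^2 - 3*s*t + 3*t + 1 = -s^2 - 3*s + t*(-3*s - 6) - 2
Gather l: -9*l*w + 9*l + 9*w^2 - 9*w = l*(9 - 9*w) + 9*w^2 - 9*w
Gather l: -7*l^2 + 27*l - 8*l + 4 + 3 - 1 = -7*l^2 + 19*l + 6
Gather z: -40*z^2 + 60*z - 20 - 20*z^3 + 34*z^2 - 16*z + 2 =-20*z^3 - 6*z^2 + 44*z - 18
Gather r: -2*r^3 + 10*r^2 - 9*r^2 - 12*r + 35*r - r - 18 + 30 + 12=-2*r^3 + r^2 + 22*r + 24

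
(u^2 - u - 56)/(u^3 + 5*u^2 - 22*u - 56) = (u - 8)/(u^2 - 2*u - 8)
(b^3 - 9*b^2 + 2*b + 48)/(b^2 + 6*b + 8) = (b^2 - 11*b + 24)/(b + 4)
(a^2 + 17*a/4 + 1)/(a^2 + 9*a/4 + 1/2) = (a + 4)/(a + 2)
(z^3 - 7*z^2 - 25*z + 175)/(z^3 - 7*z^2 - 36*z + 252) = (z^2 - 25)/(z^2 - 36)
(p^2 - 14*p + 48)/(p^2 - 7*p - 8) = (p - 6)/(p + 1)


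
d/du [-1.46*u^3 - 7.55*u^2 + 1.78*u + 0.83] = -4.38*u^2 - 15.1*u + 1.78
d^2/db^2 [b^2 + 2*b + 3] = 2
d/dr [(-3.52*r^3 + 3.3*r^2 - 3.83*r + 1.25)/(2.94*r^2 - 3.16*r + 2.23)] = (-10.3488*r^4 + 22.2464*r^3 - 22.7166*r^2 + 7.368*r - 4.5909)/(8.6436*r^4 - 18.5808*r^3 + 23.098*r^2 - 14.0936*r + 4.9729)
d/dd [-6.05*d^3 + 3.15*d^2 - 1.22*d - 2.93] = -18.15*d^2 + 6.3*d - 1.22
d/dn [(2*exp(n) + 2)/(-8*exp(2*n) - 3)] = 2*(16*(exp(n) + 1)*exp(n) - 8*exp(2*n) - 3)*exp(n)/(8*exp(2*n) + 3)^2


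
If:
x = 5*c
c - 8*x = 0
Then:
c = 0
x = 0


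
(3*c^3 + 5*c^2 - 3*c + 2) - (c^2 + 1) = 3*c^3 + 4*c^2 - 3*c + 1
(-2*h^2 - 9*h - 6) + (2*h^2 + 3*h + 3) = -6*h - 3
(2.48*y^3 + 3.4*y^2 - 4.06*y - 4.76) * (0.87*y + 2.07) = 2.1576*y^4 + 8.0916*y^3 + 3.5058*y^2 - 12.5454*y - 9.8532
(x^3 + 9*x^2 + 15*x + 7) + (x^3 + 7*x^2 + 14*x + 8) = 2*x^3 + 16*x^2 + 29*x + 15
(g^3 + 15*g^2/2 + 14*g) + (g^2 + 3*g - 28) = g^3 + 17*g^2/2 + 17*g - 28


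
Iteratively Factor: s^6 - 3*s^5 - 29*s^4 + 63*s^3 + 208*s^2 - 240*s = (s - 1)*(s^5 - 2*s^4 - 31*s^3 + 32*s^2 + 240*s) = (s - 5)*(s - 1)*(s^4 + 3*s^3 - 16*s^2 - 48*s) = s*(s - 5)*(s - 1)*(s^3 + 3*s^2 - 16*s - 48) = s*(s - 5)*(s - 4)*(s - 1)*(s^2 + 7*s + 12) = s*(s - 5)*(s - 4)*(s - 1)*(s + 4)*(s + 3)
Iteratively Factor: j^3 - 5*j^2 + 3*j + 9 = (j - 3)*(j^2 - 2*j - 3) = (j - 3)*(j + 1)*(j - 3)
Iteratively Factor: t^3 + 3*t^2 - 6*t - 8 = (t + 4)*(t^2 - t - 2) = (t - 2)*(t + 4)*(t + 1)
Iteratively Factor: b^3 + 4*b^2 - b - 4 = (b + 4)*(b^2 - 1) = (b + 1)*(b + 4)*(b - 1)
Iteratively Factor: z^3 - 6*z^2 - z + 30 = (z - 5)*(z^2 - z - 6) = (z - 5)*(z + 2)*(z - 3)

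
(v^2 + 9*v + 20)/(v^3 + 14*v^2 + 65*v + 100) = 1/(v + 5)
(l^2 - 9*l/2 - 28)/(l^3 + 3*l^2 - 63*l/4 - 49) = 2*(l - 8)/(2*l^2 - l - 28)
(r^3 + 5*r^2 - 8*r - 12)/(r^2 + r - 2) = (r^3 + 5*r^2 - 8*r - 12)/(r^2 + r - 2)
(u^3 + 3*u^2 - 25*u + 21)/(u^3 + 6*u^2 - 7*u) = (u - 3)/u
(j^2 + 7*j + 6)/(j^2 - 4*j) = (j^2 + 7*j + 6)/(j*(j - 4))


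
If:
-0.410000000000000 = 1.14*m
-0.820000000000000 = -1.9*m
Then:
No Solution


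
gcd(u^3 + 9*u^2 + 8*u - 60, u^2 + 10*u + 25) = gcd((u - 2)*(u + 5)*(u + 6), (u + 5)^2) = u + 5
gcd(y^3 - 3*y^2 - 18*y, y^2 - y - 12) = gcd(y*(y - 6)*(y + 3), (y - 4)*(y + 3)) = y + 3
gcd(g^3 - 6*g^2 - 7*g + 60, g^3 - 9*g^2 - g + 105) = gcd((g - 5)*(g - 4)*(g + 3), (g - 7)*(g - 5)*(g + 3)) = g^2 - 2*g - 15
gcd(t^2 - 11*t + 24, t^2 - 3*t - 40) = t - 8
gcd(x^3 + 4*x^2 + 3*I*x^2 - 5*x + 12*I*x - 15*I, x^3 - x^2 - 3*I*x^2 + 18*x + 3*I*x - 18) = x^2 + x*(-1 + 3*I) - 3*I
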